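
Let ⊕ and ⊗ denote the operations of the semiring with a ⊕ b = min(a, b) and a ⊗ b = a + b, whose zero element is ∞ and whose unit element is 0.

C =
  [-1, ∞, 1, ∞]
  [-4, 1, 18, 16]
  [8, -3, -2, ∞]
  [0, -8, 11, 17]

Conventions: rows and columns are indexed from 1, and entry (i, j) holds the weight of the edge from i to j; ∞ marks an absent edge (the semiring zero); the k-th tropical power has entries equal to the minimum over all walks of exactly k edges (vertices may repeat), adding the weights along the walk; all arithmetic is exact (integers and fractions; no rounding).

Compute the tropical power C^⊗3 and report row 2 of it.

C^⊗2:
  [-2, -2, -1, ∞]
  [-5, 2, -3, 17]
  [-7, -5, -4, 13]
  [-12, -7, 1, 8]
C^⊗3:
  [-6, -4, -3, 14]
  [-6, -6, -5, 18]
  [-9, -7, -6, 11]
  [-13, -6, -11, 9]
Answer: row 2 of C^⊗3 = [-6, -6, -5, 18]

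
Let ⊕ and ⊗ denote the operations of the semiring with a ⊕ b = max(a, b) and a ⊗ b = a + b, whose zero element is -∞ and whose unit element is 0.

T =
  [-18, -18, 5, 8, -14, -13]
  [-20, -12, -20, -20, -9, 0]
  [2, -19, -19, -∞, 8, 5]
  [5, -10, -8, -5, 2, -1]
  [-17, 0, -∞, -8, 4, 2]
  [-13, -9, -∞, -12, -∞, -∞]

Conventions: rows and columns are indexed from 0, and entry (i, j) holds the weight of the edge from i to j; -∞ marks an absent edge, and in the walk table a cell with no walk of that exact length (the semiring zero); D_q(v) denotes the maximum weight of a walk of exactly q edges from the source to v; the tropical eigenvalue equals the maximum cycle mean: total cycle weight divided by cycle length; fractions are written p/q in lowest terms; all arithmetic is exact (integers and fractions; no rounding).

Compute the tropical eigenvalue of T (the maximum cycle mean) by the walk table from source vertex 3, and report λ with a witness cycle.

q=0: [-∞, -∞, -∞, 0, -∞, -∞]
q=1: [5, -10, -8, -5, 2, -1]
q=2: [0, 2, 10, 13, 6, 4]
q=3: [18, 6, 5, 8, 18, 15]
q=4: [13, 18, 23, 26, 22, 20]
q=5: [31, 22, 18, 21, 31, 28]
q=6: [26, 31, 36, 39, 35, 33]
Optimal cycle mean attained by: cycle 0->3->0, total 8 + 5, length 2.
Answer: λ = 13/2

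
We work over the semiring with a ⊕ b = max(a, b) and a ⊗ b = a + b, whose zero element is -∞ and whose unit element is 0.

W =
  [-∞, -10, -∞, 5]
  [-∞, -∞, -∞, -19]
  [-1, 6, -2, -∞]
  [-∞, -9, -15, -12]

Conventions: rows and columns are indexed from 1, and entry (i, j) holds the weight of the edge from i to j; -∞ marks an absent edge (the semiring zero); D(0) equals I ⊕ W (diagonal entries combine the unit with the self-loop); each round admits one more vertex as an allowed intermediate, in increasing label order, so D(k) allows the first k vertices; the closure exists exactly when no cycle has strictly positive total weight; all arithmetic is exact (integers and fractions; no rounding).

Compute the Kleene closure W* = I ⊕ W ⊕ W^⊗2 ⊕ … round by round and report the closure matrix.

D(0):
  [0, -10, -∞, 5]
  [-∞, 0, -∞, -19]
  [-1, 6, 0, -∞]
  [-∞, -9, -15, 0]
D(1):
  [0, -10, -∞, 5]
  [-∞, 0, -∞, -19]
  [-1, 6, 0, 4]
  [-∞, -9, -15, 0]
D(2):
  [0, -10, -∞, 5]
  [-∞, 0, -∞, -19]
  [-1, 6, 0, 4]
  [-∞, -9, -15, 0]
D(3):
  [0, -10, -∞, 5]
  [-∞, 0, -∞, -19]
  [-1, 6, 0, 4]
  [-16, -9, -15, 0]
D(4):
  [0, -4, -10, 5]
  [-35, 0, -34, -19]
  [-1, 6, 0, 4]
  [-16, -9, -15, 0]
Answer: W* = [[0, -4, -10, 5], [-35, 0, -34, -19], [-1, 6, 0, 4], [-16, -9, -15, 0]]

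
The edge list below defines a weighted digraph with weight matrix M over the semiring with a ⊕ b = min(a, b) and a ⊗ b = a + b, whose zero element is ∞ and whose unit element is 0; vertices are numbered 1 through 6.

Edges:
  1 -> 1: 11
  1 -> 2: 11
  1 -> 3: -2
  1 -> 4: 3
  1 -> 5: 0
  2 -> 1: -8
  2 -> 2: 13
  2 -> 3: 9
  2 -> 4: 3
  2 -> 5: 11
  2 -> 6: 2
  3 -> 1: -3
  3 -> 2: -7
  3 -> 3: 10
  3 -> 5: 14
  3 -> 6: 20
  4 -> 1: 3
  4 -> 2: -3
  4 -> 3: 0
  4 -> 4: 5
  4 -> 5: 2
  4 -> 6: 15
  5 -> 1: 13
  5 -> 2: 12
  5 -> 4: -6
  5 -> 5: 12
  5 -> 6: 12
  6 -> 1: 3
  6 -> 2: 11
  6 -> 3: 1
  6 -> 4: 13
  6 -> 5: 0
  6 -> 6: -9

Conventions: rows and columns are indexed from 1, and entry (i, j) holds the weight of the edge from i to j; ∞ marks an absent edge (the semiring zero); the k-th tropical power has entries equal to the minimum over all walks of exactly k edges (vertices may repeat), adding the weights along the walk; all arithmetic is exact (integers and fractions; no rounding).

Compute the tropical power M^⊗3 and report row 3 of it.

M^⊗2:
  [-5, -9, 3, -6, 5, 12]
  [3, 0, -10, -5, -8, -7]
  [-15, 3, -5, -4, -3, -5]
  [-11, -7, 1, -4, 3, -1]
  [-3, -9, -6, -1, -4, 3]
  [-6, -6, -8, -6, -9, -18]
M^⊗3:
  [-17, -9, -7, -6, -5, -7]
  [-13, -17, -6, -14, -7, -16]
  [-8, -12, -17, -12, -15, -14]
  [-15, -7, -13, -8, -11, -10]
  [-17, -13, -5, -10, -3, -7]
  [-15, -15, -17, -15, -18, -27]
Answer: row 3 of M^⊗3 = [-8, -12, -17, -12, -15, -14]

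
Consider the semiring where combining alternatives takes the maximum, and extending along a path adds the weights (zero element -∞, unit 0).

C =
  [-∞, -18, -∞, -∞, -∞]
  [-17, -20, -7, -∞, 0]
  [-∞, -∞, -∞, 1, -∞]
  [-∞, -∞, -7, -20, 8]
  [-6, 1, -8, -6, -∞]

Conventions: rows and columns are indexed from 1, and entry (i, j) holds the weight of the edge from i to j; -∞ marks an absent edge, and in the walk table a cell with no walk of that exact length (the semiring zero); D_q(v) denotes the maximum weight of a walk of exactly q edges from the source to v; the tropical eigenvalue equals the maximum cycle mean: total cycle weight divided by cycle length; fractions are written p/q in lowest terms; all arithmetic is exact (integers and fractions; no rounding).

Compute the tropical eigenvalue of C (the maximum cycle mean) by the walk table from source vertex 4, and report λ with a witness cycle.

q=0: [-∞, -∞, -∞, 0, -∞]
q=1: [-∞, -∞, -7, -20, 8]
q=2: [2, 9, 0, 2, -12]
q=3: [-8, -11, 2, 1, 10]
q=4: [4, 11, 2, 4, 9]
q=5: [3, 10, 4, 3, 12]
Optimal cycle mean attained by: cycle 4->5->4, total 8 + (-6), length 2.
Answer: λ = 1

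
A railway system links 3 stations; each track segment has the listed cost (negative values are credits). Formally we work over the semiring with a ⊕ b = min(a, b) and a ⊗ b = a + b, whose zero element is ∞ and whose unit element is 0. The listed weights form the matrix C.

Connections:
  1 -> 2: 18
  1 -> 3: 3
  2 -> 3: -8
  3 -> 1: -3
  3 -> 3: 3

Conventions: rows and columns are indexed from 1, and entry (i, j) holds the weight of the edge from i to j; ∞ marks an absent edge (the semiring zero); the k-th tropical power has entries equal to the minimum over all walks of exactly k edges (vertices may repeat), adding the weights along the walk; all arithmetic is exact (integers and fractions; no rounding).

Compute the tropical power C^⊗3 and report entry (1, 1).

C^⊗2:
  [0, ∞, 6]
  [-11, ∞, -5]
  [0, 15, 0]
C^⊗3:
  [3, 18, 3]
  [-8, 7, -8]
  [-3, 18, 3]
Key observation: the optimum is the walk 1->3->3->1, with weight 3 + 3 + (-3) = 3.
Optimal value attained by: walk 1->3->3->1.
Answer: (C^⊗3)[1][1] = 3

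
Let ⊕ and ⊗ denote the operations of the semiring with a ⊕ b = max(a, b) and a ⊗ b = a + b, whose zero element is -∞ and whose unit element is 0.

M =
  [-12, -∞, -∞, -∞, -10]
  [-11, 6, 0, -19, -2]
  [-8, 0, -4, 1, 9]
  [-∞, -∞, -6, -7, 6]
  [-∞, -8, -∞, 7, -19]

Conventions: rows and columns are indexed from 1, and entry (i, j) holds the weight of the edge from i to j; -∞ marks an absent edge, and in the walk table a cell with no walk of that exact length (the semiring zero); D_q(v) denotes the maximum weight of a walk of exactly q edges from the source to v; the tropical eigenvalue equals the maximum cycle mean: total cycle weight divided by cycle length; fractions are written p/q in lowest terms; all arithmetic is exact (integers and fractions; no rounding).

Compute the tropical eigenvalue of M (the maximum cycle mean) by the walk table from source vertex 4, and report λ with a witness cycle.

q=0: [-∞, -∞, -∞, 0, -∞]
q=1: [-∞, -∞, -6, -7, 6]
q=2: [-14, -2, -10, 13, 3]
q=3: [-13, 4, 7, 10, 19]
q=4: [-1, 11, 4, 26, 16]
q=5: [0, 17, 20, 23, 32]
Optimal cycle mean attained by: cycle 4->5->4, total 6 + 7, length 2.
Answer: λ = 13/2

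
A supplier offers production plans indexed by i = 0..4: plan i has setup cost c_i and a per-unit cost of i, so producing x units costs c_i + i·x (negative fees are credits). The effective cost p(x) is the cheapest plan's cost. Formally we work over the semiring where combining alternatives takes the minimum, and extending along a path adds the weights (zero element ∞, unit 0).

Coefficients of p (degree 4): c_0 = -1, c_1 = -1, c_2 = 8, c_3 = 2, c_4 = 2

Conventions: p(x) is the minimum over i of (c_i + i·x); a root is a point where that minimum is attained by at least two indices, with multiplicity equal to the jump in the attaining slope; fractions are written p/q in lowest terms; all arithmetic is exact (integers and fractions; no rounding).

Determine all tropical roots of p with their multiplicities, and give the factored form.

hull edge (i=0, c=-1) to (i=1, c=-1): slope 0, span 1
hull edge (i=1, c=-1) to (i=4, c=2): slope 1, span 3
Factored form: p(x) = 2 ⊗ (x ⊕ (-1)) ⊗ (x ⊕ (-1)) ⊗ (x ⊕ (-1)) ⊗ (x ⊕ 0)
Answer: roots = -1 (mult 3), 0 (mult 1)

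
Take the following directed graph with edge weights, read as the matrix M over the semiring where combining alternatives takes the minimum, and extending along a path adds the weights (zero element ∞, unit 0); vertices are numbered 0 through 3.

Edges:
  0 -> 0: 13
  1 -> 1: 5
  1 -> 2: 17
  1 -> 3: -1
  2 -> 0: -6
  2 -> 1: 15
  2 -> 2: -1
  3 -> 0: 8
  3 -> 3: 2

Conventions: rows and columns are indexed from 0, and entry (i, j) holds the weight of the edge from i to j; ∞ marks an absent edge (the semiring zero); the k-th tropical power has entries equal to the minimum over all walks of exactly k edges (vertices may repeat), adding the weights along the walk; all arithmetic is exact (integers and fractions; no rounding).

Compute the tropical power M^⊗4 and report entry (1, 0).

M^⊗2:
  [26, ∞, ∞, ∞]
  [7, 10, 16, 1]
  [-7, 14, -2, 14]
  [10, ∞, ∞, 4]
M^⊗3:
  [39, ∞, ∞, ∞]
  [9, 15, 15, 3]
  [-8, 13, -3, 13]
  [12, ∞, ∞, 6]
M^⊗4:
  [52, ∞, ∞, ∞]
  [9, 20, 14, 5]
  [-9, 12, -4, 12]
  [14, ∞, ∞, 8]
Key observation: the optimum is the walk 1->2->2->2->0, with weight 17 + (-1) + (-1) + (-6) = 9.
Optimal value attained by: walk 1->2->2->2->0.
Answer: (M^⊗4)[1][0] = 9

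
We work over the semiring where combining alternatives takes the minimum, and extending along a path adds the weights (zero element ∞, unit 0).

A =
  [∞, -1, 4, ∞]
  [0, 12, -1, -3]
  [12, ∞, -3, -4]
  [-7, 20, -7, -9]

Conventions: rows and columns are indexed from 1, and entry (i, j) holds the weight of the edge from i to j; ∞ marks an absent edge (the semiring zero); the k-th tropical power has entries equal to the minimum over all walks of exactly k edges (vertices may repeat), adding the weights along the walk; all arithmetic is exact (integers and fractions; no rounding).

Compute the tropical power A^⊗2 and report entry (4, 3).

A^⊗2:
  [-1, 11, -2, -4]
  [-10, -1, -10, -12]
  [-11, 11, -11, -13]
  [-16, -8, -16, -18]
Key observation: the optimum is the walk 4->4->3, with weight (-9) + (-7) = -16.
Optimal value attained by: walk 4->4->3.
Answer: (A^⊗2)[4][3] = -16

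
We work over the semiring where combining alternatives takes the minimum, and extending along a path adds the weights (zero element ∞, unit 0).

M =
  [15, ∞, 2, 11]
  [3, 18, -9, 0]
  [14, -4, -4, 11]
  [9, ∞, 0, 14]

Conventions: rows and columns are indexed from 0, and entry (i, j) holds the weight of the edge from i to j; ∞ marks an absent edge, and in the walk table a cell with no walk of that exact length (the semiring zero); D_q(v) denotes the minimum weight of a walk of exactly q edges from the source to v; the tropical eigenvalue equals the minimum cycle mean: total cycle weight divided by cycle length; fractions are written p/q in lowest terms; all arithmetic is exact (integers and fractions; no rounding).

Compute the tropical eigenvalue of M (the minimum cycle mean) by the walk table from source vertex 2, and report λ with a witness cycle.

q=0: [∞, ∞, 0, ∞]
q=1: [14, -4, -4, 11]
q=2: [-1, -8, -13, -4]
q=3: [-5, -17, -17, -8]
q=4: [-14, -21, -26, -17]
Optimal cycle mean attained by: cycle 1->2->1, total (-9) + (-4), length 2.
Answer: λ = -13/2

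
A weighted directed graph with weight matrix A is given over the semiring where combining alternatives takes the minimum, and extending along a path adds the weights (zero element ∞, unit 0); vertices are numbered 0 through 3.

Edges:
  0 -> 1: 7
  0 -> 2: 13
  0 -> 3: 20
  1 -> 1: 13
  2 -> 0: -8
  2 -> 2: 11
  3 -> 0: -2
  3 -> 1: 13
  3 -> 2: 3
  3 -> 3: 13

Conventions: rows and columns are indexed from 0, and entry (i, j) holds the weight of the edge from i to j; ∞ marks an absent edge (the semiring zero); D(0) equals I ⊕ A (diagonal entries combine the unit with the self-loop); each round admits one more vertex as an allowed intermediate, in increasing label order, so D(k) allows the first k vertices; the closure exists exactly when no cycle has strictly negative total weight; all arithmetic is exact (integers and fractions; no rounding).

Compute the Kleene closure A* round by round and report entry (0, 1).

D(0):
  [0, 7, 13, 20]
  [∞, 0, ∞, ∞]
  [-8, ∞, 0, ∞]
  [-2, 13, 3, 0]
D(1):
  [0, 7, 13, 20]
  [∞, 0, ∞, ∞]
  [-8, -1, 0, 12]
  [-2, 5, 3, 0]
D(2):
  [0, 7, 13, 20]
  [∞, 0, ∞, ∞]
  [-8, -1, 0, 12]
  [-2, 5, 3, 0]
D(3):
  [0, 7, 13, 20]
  [∞, 0, ∞, ∞]
  [-8, -1, 0, 12]
  [-5, 2, 3, 0]
D(4):
  [0, 7, 13, 20]
  [∞, 0, ∞, ∞]
  [-8, -1, 0, 12]
  [-5, 2, 3, 0]
Answer: A*[0][1] = 7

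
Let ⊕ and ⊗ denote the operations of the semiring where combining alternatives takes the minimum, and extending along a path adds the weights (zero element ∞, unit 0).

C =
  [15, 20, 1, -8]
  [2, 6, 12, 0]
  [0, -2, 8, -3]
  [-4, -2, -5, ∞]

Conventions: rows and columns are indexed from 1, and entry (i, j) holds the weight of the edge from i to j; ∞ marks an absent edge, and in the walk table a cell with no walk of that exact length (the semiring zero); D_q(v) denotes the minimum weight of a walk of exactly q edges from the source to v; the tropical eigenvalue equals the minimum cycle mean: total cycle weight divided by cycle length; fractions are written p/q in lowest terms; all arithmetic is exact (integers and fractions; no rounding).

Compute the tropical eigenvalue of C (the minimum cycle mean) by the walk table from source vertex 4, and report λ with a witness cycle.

q=0: [∞, ∞, ∞, 0]
q=1: [-4, -2, -5, ∞]
q=2: [-5, -7, -3, -12]
q=3: [-16, -14, -17, -13]
q=4: [-17, -19, -18, -24]
Optimal cycle mean attained by: cycle 1->4->1, total (-8) + (-4), length 2.
Answer: λ = -6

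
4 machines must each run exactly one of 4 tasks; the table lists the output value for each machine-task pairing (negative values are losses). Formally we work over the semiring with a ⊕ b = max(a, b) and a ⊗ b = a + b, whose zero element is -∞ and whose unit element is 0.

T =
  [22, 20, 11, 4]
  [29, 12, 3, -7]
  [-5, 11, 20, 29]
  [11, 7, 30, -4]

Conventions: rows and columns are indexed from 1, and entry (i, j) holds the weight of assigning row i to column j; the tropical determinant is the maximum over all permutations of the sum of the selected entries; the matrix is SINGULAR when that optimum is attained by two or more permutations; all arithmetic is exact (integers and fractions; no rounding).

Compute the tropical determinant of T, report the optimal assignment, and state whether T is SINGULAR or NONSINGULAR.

σ = (1, 2, 3, 4): 22 + 12 + 20 + (-4) = 50
σ = (1, 2, 4, 3): 22 + 12 + 29 + 30 = 93
σ = (1, 3, 2, 4): 22 + 3 + 11 + (-4) = 32
σ = (1, 3, 4, 2): 22 + 3 + 29 + 7 = 61
σ = (1, 4, 2, 3): 22 + (-7) + 11 + 30 = 56
σ = (1, 4, 3, 2): 22 + (-7) + 20 + 7 = 42
σ = (2, 1, 3, 4): 20 + 29 + 20 + (-4) = 65
σ = (2, 1, 4, 3): 20 + 29 + 29 + 30 = 108
σ = (2, 3, 1, 4): 20 + 3 + (-5) + (-4) = 14
σ = (2, 3, 4, 1): 20 + 3 + 29 + 11 = 63
σ = (2, 4, 1, 3): 20 + (-7) + (-5) + 30 = 38
σ = (2, 4, 3, 1): 20 + (-7) + 20 + 11 = 44
σ = (3, 1, 2, 4): 11 + 29 + 11 + (-4) = 47
σ = (3, 1, 4, 2): 11 + 29 + 29 + 7 = 76
σ = (3, 2, 1, 4): 11 + 12 + (-5) + (-4) = 14
σ = (3, 2, 4, 1): 11 + 12 + 29 + 11 = 63
σ = (3, 4, 1, 2): 11 + (-7) + (-5) + 7 = 6
σ = (3, 4, 2, 1): 11 + (-7) + 11 + 11 = 26
σ = (4, 1, 2, 3): 4 + 29 + 11 + 30 = 74
σ = (4, 1, 3, 2): 4 + 29 + 20 + 7 = 60
σ = (4, 2, 1, 3): 4 + 12 + (-5) + 30 = 41
σ = (4, 2, 3, 1): 4 + 12 + 20 + 11 = 47
σ = (4, 3, 1, 2): 4 + 3 + (-5) + 7 = 9
σ = (4, 3, 2, 1): 4 + 3 + 11 + 11 = 29
Optimal value attained by: σ = (2, 1, 4, 3).
Answer: det⊕(T) = 108; verdict: NONSINGULAR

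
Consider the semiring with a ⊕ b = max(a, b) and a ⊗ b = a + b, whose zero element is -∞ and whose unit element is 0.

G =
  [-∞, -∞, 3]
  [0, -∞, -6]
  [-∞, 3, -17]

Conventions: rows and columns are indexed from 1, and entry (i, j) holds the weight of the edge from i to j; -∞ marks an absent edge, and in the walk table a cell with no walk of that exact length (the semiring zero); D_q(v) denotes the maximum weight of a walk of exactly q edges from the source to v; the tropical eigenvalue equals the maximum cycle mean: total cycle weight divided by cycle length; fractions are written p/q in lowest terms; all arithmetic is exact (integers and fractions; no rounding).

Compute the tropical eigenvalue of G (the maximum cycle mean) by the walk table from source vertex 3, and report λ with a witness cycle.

q=0: [-∞, -∞, 0]
q=1: [-∞, 3, -17]
q=2: [3, -14, -3]
q=3: [-14, 0, 6]
Optimal cycle mean attained by: cycle 1->3->2->1, total 3 + 3 + 0, length 3.
Answer: λ = 2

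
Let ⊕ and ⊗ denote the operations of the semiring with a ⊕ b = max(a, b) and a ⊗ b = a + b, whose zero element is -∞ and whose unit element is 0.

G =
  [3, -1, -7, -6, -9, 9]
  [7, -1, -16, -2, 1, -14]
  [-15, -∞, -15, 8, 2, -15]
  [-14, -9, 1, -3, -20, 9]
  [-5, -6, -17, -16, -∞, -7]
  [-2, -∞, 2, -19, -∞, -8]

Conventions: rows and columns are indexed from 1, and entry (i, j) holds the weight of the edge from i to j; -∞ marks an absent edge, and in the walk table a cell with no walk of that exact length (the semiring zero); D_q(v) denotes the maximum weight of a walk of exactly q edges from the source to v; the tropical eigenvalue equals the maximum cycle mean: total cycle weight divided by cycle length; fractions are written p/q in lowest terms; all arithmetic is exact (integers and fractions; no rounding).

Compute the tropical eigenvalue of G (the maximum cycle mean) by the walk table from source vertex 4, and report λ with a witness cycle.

q=0: [-∞, -∞, -∞, 0, -∞, -∞]
q=1: [-14, -9, 1, -3, -20, 9]
q=2: [7, -10, 11, 9, 3, 6]
q=3: [10, 6, 10, 19, 13, 18]
q=4: [16, 10, 20, 18, 12, 28]
q=5: [26, 15, 30, 28, 22, 27]
q=6: [29, 25, 29, 38, 32, 37]
Optimal cycle mean attained by: cycle 3->4->6->3, total 8 + 9 + 2, length 3.
Answer: λ = 19/3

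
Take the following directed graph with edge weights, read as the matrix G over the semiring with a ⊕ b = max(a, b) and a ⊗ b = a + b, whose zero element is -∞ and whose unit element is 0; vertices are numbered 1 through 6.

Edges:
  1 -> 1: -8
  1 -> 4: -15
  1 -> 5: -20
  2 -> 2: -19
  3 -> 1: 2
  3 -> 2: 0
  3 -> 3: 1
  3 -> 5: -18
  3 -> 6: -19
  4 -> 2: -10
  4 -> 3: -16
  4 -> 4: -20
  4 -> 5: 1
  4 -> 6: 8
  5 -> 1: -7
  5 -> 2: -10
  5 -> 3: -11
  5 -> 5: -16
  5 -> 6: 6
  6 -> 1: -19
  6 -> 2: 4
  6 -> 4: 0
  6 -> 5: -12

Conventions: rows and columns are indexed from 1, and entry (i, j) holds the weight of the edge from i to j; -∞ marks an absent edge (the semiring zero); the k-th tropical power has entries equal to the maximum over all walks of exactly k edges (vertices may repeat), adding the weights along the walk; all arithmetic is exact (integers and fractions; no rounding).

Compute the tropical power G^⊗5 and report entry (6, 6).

G^⊗2:
  [-16, -25, -31, -23, -14, -7]
  [-∞, -38, -∞, -∞, -∞, -∞]
  [3, 1, 2, -13, -17, -12]
  [-6, 12, -10, 8, -4, 7]
  [-9, 10, -10, 6, -6, -10]
  [-19, -10, -16, -20, 1, 8]
G^⊗3:
  [-21, -3, -25, -7, -19, -8]
  [-∞, -57, -∞, -∞, -∞, -∞]
  [4, 2, 3, -12, -12, -5]
  [-8, 11, -8, 7, 9, 16]
  [-8, -4, -9, -10, 7, 14]
  [-6, 12, -10, 8, -4, 7]
G^⊗4:
  [-23, -4, -23, -8, -6, 1]
  [-∞, -76, -∞, -∞, -∞, -∞]
  [5, 3, 4, -5, -11, -4]
  [2, 20, -2, 16, 8, 15]
  [0, 18, -4, 14, 2, 13]
  [-8, 11, -8, 7, 9, 16]
G^⊗5:
  [-13, 5, -17, 1, -7, 0]
  [-∞, -95, -∞, -∞, -∞, -∞]
  [6, 4, 5, -4, -4, 3]
  [1, 19, 0, 15, 17, 24]
  [-2, 17, -2, 13, 15, 22]
  [2, 20, -2, 16, 8, 15]
Key observation: the optimum is the walk 6->4->5->6->4->6, with weight 0 + 1 + 6 + 0 + 8 = 15.
Optimal value attained by: walk 6->4->5->6->4->6.
Answer: (G^⊗5)[6][6] = 15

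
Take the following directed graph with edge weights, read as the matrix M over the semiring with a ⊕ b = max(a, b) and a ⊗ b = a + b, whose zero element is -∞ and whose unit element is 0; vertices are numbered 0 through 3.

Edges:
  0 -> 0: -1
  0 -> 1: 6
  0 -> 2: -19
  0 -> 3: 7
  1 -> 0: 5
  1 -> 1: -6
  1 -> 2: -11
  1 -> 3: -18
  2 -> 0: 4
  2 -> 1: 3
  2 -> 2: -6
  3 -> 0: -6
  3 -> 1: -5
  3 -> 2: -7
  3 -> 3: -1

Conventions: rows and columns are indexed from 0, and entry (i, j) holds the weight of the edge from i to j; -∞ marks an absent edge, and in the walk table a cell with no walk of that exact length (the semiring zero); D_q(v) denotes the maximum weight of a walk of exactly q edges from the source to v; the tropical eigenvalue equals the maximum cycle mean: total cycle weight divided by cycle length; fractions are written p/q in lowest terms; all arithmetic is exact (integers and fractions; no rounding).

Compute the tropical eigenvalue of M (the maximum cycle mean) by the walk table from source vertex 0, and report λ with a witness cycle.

q=0: [0, -∞, -∞, -∞]
q=1: [-1, 6, -19, 7]
q=2: [11, 5, 0, 6]
q=3: [10, 17, -1, 18]
q=4: [22, 16, 11, 17]
Optimal cycle mean attained by: cycle 0->1->0, total 6 + 5, length 2.
Answer: λ = 11/2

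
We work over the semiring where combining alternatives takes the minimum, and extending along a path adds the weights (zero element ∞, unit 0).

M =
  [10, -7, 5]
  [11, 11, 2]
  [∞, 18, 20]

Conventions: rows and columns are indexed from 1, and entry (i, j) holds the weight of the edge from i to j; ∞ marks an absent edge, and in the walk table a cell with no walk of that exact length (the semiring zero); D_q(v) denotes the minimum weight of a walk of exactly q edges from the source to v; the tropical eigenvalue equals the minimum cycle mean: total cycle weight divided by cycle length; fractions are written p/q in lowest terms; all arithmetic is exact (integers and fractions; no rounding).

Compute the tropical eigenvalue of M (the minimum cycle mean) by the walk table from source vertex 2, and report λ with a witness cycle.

q=0: [∞, 0, ∞]
q=1: [11, 11, 2]
q=2: [21, 4, 13]
q=3: [15, 14, 6]
Optimal cycle mean attained by: cycle 1->2->1, total (-7) + 11, length 2.
Answer: λ = 2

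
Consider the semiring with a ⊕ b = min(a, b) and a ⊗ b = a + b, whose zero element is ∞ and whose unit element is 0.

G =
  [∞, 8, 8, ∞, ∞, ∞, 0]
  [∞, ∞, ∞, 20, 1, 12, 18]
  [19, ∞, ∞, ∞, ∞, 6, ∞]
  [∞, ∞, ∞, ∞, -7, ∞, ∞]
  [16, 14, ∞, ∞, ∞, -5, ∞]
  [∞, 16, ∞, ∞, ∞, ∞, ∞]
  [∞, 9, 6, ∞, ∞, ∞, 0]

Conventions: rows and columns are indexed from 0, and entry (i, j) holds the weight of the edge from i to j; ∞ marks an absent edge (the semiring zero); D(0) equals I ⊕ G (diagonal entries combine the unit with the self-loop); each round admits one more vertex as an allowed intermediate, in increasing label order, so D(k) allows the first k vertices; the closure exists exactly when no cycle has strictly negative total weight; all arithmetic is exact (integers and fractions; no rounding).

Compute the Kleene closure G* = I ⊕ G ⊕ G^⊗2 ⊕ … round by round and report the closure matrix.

D(0):
  [0, 8, 8, ∞, ∞, ∞, 0]
  [∞, 0, ∞, 20, 1, 12, 18]
  [19, ∞, 0, ∞, ∞, 6, ∞]
  [∞, ∞, ∞, 0, -7, ∞, ∞]
  [16, 14, ∞, ∞, 0, -5, ∞]
  [∞, 16, ∞, ∞, ∞, 0, ∞]
  [∞, 9, 6, ∞, ∞, ∞, 0]
D(1):
  [0, 8, 8, ∞, ∞, ∞, 0]
  [∞, 0, ∞, 20, 1, 12, 18]
  [19, 27, 0, ∞, ∞, 6, 19]
  [∞, ∞, ∞, 0, -7, ∞, ∞]
  [16, 14, 24, ∞, 0, -5, 16]
  [∞, 16, ∞, ∞, ∞, 0, ∞]
  [∞, 9, 6, ∞, ∞, ∞, 0]
D(2):
  [0, 8, 8, 28, 9, 20, 0]
  [∞, 0, ∞, 20, 1, 12, 18]
  [19, 27, 0, 47, 28, 6, 19]
  [∞, ∞, ∞, 0, -7, ∞, ∞]
  [16, 14, 24, 34, 0, -5, 16]
  [∞, 16, ∞, 36, 17, 0, 34]
  [∞, 9, 6, 29, 10, 21, 0]
D(3):
  [0, 8, 8, 28, 9, 14, 0]
  [∞, 0, ∞, 20, 1, 12, 18]
  [19, 27, 0, 47, 28, 6, 19]
  [∞, ∞, ∞, 0, -7, ∞, ∞]
  [16, 14, 24, 34, 0, -5, 16]
  [∞, 16, ∞, 36, 17, 0, 34]
  [25, 9, 6, 29, 10, 12, 0]
D(4):
  [0, 8, 8, 28, 9, 14, 0]
  [∞, 0, ∞, 20, 1, 12, 18]
  [19, 27, 0, 47, 28, 6, 19]
  [∞, ∞, ∞, 0, -7, ∞, ∞]
  [16, 14, 24, 34, 0, -5, 16]
  [∞, 16, ∞, 36, 17, 0, 34]
  [25, 9, 6, 29, 10, 12, 0]
D(5):
  [0, 8, 8, 28, 9, 4, 0]
  [17, 0, 25, 20, 1, -4, 17]
  [19, 27, 0, 47, 28, 6, 19]
  [9, 7, 17, 0, -7, -12, 9]
  [16, 14, 24, 34, 0, -5, 16]
  [33, 16, 41, 36, 17, 0, 33]
  [25, 9, 6, 29, 10, 5, 0]
D(6):
  [0, 8, 8, 28, 9, 4, 0]
  [17, 0, 25, 20, 1, -4, 17]
  [19, 22, 0, 42, 23, 6, 19]
  [9, 4, 17, 0, -7, -12, 9]
  [16, 11, 24, 31, 0, -5, 16]
  [33, 16, 41, 36, 17, 0, 33]
  [25, 9, 6, 29, 10, 5, 0]
D(7):
  [0, 8, 6, 28, 9, 4, 0]
  [17, 0, 23, 20, 1, -4, 17]
  [19, 22, 0, 42, 23, 6, 19]
  [9, 4, 15, 0, -7, -12, 9]
  [16, 11, 22, 31, 0, -5, 16]
  [33, 16, 39, 36, 17, 0, 33]
  [25, 9, 6, 29, 10, 5, 0]
Answer: G* = [[0, 8, 6, 28, 9, 4, 0], [17, 0, 23, 20, 1, -4, 17], [19, 22, 0, 42, 23, 6, 19], [9, 4, 15, 0, -7, -12, 9], [16, 11, 22, 31, 0, -5, 16], [33, 16, 39, 36, 17, 0, 33], [25, 9, 6, 29, 10, 5, 0]]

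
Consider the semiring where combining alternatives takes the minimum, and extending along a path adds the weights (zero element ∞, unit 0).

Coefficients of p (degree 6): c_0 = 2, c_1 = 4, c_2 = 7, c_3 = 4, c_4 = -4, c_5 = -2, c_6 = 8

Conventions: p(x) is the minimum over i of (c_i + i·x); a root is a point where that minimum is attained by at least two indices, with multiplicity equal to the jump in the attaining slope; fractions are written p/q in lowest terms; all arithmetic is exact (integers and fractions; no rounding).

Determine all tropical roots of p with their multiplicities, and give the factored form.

hull edge (i=0, c=2) to (i=4, c=-4): slope -3/2, span 4
hull edge (i=4, c=-4) to (i=5, c=-2): slope 2, span 1
hull edge (i=5, c=-2) to (i=6, c=8): slope 10, span 1
Factored form: p(x) = 8 ⊗ (x ⊕ (-10)) ⊗ (x ⊕ (-2)) ⊗ (x ⊕ 3/2) ⊗ (x ⊕ 3/2) ⊗ (x ⊕ 3/2) ⊗ (x ⊕ 3/2)
Answer: roots = -10 (mult 1), -2 (mult 1), 3/2 (mult 4)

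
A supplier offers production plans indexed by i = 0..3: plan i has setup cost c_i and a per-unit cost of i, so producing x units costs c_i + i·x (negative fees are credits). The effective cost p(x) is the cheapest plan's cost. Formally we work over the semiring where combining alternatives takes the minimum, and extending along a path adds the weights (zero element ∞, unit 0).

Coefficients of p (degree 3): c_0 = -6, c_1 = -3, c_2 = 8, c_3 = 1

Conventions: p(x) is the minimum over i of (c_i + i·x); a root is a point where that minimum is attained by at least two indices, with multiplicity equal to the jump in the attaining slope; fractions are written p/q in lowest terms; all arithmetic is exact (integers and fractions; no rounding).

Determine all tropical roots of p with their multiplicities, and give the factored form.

hull edge (i=0, c=-6) to (i=3, c=1): slope 7/3, span 3
Factored form: p(x) = 1 ⊗ (x ⊕ (-7/3)) ⊗ (x ⊕ (-7/3)) ⊗ (x ⊕ (-7/3))
Answer: roots = -7/3 (mult 3)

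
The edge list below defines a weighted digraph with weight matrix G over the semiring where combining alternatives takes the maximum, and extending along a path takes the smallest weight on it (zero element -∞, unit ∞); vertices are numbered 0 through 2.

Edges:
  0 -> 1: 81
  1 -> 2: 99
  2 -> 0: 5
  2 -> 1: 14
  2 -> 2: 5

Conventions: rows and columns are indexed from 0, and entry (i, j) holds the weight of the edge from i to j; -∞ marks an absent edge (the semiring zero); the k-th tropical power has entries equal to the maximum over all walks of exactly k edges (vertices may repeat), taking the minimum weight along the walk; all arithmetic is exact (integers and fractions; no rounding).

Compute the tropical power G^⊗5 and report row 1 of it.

G^⊗2:
  [-∞, -∞, 81]
  [5, 14, 5]
  [5, 5, 14]
G^⊗3:
  [5, 14, 5]
  [5, 5, 14]
  [5, 14, 5]
G^⊗4:
  [5, 5, 14]
  [5, 14, 5]
  [5, 5, 14]
G^⊗5:
  [5, 14, 5]
  [5, 5, 14]
  [5, 14, 5]
Answer: row 1 of G^⊗5 = [5, 5, 14]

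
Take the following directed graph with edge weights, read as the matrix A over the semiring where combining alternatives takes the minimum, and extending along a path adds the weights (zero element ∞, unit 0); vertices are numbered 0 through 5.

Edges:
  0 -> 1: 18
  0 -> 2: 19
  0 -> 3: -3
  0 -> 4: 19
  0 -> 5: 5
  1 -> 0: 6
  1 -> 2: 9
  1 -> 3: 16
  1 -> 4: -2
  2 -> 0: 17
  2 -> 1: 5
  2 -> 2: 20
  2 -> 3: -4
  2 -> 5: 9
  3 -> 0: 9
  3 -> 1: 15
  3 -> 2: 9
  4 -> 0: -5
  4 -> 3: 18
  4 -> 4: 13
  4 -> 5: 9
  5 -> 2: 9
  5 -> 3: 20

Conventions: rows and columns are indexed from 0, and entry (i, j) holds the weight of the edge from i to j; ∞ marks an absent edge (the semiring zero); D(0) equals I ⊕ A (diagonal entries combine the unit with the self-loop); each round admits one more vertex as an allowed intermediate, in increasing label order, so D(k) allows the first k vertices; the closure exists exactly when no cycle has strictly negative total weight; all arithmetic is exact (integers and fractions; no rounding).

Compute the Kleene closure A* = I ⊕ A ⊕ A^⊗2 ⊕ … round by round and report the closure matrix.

D(0):
  [0, 18, 19, -3, 19, 5]
  [6, 0, 9, 16, -2, ∞]
  [17, 5, 0, -4, ∞, 9]
  [9, 15, 9, 0, ∞, ∞]
  [-5, ∞, ∞, 18, 0, 9]
  [∞, ∞, 9, 20, ∞, 0]
D(1):
  [0, 18, 19, -3, 19, 5]
  [6, 0, 9, 3, -2, 11]
  [17, 5, 0, -4, 36, 9]
  [9, 15, 9, 0, 28, 14]
  [-5, 13, 14, -8, 0, 0]
  [∞, ∞, 9, 20, ∞, 0]
D(2):
  [0, 18, 19, -3, 16, 5]
  [6, 0, 9, 3, -2, 11]
  [11, 5, 0, -4, 3, 9]
  [9, 15, 9, 0, 13, 14]
  [-5, 13, 14, -8, 0, 0]
  [∞, ∞, 9, 20, ∞, 0]
D(3):
  [0, 18, 19, -3, 16, 5]
  [6, 0, 9, 3, -2, 11]
  [11, 5, 0, -4, 3, 9]
  [9, 14, 9, 0, 12, 14]
  [-5, 13, 14, -8, 0, 0]
  [20, 14, 9, 5, 12, 0]
D(4):
  [0, 11, 6, -3, 9, 5]
  [6, 0, 9, 3, -2, 11]
  [5, 5, 0, -4, 3, 9]
  [9, 14, 9, 0, 12, 14]
  [-5, 6, 1, -8, 0, 0]
  [14, 14, 9, 5, 12, 0]
D(5):
  [0, 11, 6, -3, 9, 5]
  [-7, 0, -1, -10, -2, -2]
  [-2, 5, 0, -5, 3, 3]
  [7, 14, 9, 0, 12, 12]
  [-5, 6, 1, -8, 0, 0]
  [7, 14, 9, 4, 12, 0]
D(6):
  [0, 11, 6, -3, 9, 5]
  [-7, 0, -1, -10, -2, -2]
  [-2, 5, 0, -5, 3, 3]
  [7, 14, 9, 0, 12, 12]
  [-5, 6, 1, -8, 0, 0]
  [7, 14, 9, 4, 12, 0]
Answer: A* = [[0, 11, 6, -3, 9, 5], [-7, 0, -1, -10, -2, -2], [-2, 5, 0, -5, 3, 3], [7, 14, 9, 0, 12, 12], [-5, 6, 1, -8, 0, 0], [7, 14, 9, 4, 12, 0]]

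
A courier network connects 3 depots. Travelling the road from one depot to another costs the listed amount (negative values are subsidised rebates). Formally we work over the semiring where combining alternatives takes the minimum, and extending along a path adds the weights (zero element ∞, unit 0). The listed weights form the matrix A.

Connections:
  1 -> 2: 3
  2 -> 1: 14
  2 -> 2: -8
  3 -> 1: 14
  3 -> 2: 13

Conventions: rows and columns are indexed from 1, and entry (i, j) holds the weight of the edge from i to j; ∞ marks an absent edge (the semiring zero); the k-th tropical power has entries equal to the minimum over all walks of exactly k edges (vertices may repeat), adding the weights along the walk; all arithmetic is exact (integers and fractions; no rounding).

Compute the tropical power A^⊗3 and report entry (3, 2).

A^⊗2:
  [17, -5, ∞]
  [6, -16, ∞]
  [27, 5, ∞]
A^⊗3:
  [9, -13, ∞]
  [-2, -24, ∞]
  [19, -3, ∞]
Key observation: the optimum is the walk 3->2->2->2, with weight 13 + (-8) + (-8) = -3.
Optimal value attained by: walk 3->2->2->2.
Answer: (A^⊗3)[3][2] = -3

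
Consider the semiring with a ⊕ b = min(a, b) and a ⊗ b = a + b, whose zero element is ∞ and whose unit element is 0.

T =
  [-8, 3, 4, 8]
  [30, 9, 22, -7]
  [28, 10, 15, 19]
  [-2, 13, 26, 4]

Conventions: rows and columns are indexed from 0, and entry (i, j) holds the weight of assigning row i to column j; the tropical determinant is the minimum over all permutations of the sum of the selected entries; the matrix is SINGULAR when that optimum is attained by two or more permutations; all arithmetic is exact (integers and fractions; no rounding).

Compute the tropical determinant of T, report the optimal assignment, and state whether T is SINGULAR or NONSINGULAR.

σ = (0, 1, 2, 3): (-8) + 9 + 15 + 4 = 20
σ = (0, 1, 3, 2): (-8) + 9 + 19 + 26 = 46
σ = (0, 2, 1, 3): (-8) + 22 + 10 + 4 = 28
σ = (0, 2, 3, 1): (-8) + 22 + 19 + 13 = 46
σ = (0, 3, 1, 2): (-8) + (-7) + 10 + 26 = 21
σ = (0, 3, 2, 1): (-8) + (-7) + 15 + 13 = 13
σ = (1, 0, 2, 3): 3 + 30 + 15 + 4 = 52
σ = (1, 0, 3, 2): 3 + 30 + 19 + 26 = 78
σ = (1, 2, 0, 3): 3 + 22 + 28 + 4 = 57
σ = (1, 2, 3, 0): 3 + 22 + 19 + (-2) = 42
σ = (1, 3, 0, 2): 3 + (-7) + 28 + 26 = 50
σ = (1, 3, 2, 0): 3 + (-7) + 15 + (-2) = 9
σ = (2, 0, 1, 3): 4 + 30 + 10 + 4 = 48
σ = (2, 0, 3, 1): 4 + 30 + 19 + 13 = 66
σ = (2, 1, 0, 3): 4 + 9 + 28 + 4 = 45
σ = (2, 1, 3, 0): 4 + 9 + 19 + (-2) = 30
σ = (2, 3, 0, 1): 4 + (-7) + 28 + 13 = 38
σ = (2, 3, 1, 0): 4 + (-7) + 10 + (-2) = 5
σ = (3, 0, 1, 2): 8 + 30 + 10 + 26 = 74
σ = (3, 0, 2, 1): 8 + 30 + 15 + 13 = 66
σ = (3, 1, 0, 2): 8 + 9 + 28 + 26 = 71
σ = (3, 1, 2, 0): 8 + 9 + 15 + (-2) = 30
σ = (3, 2, 0, 1): 8 + 22 + 28 + 13 = 71
σ = (3, 2, 1, 0): 8 + 22 + 10 + (-2) = 38
Optimal value attained by: σ = (2, 3, 1, 0).
Answer: det⊕(T) = 5; verdict: NONSINGULAR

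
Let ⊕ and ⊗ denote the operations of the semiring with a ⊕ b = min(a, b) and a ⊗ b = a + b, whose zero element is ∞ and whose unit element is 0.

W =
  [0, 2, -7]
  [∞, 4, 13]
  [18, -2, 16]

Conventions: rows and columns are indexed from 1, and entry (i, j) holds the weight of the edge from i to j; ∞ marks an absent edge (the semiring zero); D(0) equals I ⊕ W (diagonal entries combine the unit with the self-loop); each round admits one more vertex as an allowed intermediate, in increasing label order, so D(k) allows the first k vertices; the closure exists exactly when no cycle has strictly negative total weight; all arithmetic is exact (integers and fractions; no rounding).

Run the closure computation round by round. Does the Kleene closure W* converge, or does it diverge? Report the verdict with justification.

D(0):
  [0, 2, -7]
  [∞, 0, 13]
  [18, -2, 0]
D(1):
  [0, 2, -7]
  [∞, 0, 13]
  [18, -2, 0]
D(2):
  [0, 2, -7]
  [∞, 0, 13]
  [18, -2, 0]
D(3):
  [0, -9, -7]
  [31, 0, 13]
  [18, -2, 0]
Key observation: every diagonal entry stays at the unit through all rounds, so no improving cycle exists.
Answer: CONVERGES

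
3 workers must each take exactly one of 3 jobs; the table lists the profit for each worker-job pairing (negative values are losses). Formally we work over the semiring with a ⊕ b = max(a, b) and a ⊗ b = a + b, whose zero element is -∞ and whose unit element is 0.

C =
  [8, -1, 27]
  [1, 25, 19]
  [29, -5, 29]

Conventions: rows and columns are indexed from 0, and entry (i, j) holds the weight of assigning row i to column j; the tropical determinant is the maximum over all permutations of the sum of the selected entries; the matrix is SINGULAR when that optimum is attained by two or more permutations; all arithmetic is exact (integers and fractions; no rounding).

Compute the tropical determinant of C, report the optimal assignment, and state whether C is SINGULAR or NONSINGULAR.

σ = (0, 1, 2): 8 + 25 + 29 = 62
σ = (0, 2, 1): 8 + 19 + (-5) = 22
σ = (1, 0, 2): (-1) + 1 + 29 = 29
σ = (1, 2, 0): (-1) + 19 + 29 = 47
σ = (2, 0, 1): 27 + 1 + (-5) = 23
σ = (2, 1, 0): 27 + 25 + 29 = 81
Optimal value attained by: σ = (2, 1, 0).
Answer: det⊕(C) = 81; verdict: NONSINGULAR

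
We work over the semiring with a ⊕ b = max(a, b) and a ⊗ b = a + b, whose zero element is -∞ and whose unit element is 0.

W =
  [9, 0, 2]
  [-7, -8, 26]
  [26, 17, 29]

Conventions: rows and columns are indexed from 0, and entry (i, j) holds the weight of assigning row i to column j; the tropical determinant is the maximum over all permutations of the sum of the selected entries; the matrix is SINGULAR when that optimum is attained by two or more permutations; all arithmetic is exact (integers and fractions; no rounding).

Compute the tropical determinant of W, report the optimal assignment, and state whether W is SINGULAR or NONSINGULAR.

σ = (0, 1, 2): 9 + (-8) + 29 = 30
σ = (0, 2, 1): 9 + 26 + 17 = 52
σ = (1, 0, 2): 0 + (-7) + 29 = 22
σ = (1, 2, 0): 0 + 26 + 26 = 52
σ = (2, 0, 1): 2 + (-7) + 17 = 12
σ = (2, 1, 0): 2 + (-8) + 26 = 20
Optimal value attained by: σ = (0, 2, 1).
Answer: det⊕(W) = 52; verdict: SINGULAR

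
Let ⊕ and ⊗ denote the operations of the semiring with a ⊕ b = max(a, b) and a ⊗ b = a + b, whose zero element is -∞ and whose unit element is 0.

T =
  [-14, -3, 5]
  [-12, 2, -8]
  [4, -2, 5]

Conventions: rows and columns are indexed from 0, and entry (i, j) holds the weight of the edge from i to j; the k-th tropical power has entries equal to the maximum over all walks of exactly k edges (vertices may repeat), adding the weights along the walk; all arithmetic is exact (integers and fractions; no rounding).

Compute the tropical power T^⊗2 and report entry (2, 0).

T^⊗2:
  [9, 3, 10]
  [-4, 4, -3]
  [9, 3, 10]
Key observation: the optimum is the walk 2->2->0, with weight 5 + 4 = 9.
Optimal value attained by: walk 2->2->0.
Answer: (T^⊗2)[2][0] = 9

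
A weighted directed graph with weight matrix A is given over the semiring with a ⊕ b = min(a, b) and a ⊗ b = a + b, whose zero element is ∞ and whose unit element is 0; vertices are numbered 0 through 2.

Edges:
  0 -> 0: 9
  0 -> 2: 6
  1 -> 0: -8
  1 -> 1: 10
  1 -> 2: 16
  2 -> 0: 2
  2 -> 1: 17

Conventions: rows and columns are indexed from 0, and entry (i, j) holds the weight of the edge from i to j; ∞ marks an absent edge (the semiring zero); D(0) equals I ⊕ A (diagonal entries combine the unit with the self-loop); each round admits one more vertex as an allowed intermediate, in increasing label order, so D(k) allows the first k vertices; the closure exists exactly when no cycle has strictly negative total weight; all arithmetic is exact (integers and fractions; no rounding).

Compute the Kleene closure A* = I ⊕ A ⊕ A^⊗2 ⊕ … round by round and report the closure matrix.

D(0):
  [0, ∞, 6]
  [-8, 0, 16]
  [2, 17, 0]
D(1):
  [0, ∞, 6]
  [-8, 0, -2]
  [2, 17, 0]
D(2):
  [0, ∞, 6]
  [-8, 0, -2]
  [2, 17, 0]
D(3):
  [0, 23, 6]
  [-8, 0, -2]
  [2, 17, 0]
Answer: A* = [[0, 23, 6], [-8, 0, -2], [2, 17, 0]]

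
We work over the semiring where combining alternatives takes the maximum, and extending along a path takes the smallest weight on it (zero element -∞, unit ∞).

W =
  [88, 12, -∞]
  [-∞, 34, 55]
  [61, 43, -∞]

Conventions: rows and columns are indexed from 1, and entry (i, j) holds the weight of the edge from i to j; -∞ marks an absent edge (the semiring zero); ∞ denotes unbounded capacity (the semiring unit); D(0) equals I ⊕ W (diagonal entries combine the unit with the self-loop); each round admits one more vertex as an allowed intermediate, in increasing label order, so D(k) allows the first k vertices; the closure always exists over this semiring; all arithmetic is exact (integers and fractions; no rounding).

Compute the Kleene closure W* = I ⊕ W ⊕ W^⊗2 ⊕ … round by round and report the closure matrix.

D(0):
  [∞, 12, -∞]
  [-∞, ∞, 55]
  [61, 43, ∞]
D(1):
  [∞, 12, -∞]
  [-∞, ∞, 55]
  [61, 43, ∞]
D(2):
  [∞, 12, 12]
  [-∞, ∞, 55]
  [61, 43, ∞]
D(3):
  [∞, 12, 12]
  [55, ∞, 55]
  [61, 43, ∞]
Answer: W* = [[∞, 12, 12], [55, ∞, 55], [61, 43, ∞]]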